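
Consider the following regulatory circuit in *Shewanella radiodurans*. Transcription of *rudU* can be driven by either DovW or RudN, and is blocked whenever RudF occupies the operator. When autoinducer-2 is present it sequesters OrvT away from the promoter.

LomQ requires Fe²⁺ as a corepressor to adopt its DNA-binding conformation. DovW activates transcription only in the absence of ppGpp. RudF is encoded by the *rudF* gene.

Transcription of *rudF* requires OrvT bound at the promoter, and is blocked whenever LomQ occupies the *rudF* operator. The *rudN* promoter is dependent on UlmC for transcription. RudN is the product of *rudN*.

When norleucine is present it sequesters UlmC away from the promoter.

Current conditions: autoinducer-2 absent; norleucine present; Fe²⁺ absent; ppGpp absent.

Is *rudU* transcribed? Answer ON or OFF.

OFF

ppGpp is absent, so DovW is active.
Autoinducer-2 is absent, so OrvT is active.
Fe²⁺ is absent, so LomQ is inactive.
No repressor is bound and OrvT is active, so *rudF* is transcribed.
So RudF is produced and active.
Norleucine is present, so UlmC is inactive.
Required activator UlmC is absent, so *rudN* is not transcribed.
So RudN is not produced.
With repressor RudF bound, *rudU* is not transcribed.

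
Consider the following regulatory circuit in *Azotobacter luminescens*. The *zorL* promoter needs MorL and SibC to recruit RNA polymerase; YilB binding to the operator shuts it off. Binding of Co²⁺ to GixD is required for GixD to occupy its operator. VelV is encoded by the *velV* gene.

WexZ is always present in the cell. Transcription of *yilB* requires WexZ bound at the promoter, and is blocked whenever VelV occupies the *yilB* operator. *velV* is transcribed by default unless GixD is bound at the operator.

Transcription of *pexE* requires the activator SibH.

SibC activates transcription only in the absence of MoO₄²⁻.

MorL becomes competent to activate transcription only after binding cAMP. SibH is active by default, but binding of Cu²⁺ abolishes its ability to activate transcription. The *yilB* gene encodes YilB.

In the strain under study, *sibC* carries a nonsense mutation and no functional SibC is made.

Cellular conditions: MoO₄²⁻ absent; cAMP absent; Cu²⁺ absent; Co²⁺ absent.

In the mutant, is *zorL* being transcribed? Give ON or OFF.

OFF

cAMP is absent, so MorL is inactive.
WexZ is produced constitutively and is active.
Co²⁺ is absent, so GixD is inactive.
With no repressor bound, *velV* is transcribed.
So VelV is produced and active.
With repressor VelV bound, *yilB* is not transcribed.
So YilB is not produced.
SibC is non-functional in this strain, so it has no effect.
Required activator MorL is absent, so *zorL* is not transcribed.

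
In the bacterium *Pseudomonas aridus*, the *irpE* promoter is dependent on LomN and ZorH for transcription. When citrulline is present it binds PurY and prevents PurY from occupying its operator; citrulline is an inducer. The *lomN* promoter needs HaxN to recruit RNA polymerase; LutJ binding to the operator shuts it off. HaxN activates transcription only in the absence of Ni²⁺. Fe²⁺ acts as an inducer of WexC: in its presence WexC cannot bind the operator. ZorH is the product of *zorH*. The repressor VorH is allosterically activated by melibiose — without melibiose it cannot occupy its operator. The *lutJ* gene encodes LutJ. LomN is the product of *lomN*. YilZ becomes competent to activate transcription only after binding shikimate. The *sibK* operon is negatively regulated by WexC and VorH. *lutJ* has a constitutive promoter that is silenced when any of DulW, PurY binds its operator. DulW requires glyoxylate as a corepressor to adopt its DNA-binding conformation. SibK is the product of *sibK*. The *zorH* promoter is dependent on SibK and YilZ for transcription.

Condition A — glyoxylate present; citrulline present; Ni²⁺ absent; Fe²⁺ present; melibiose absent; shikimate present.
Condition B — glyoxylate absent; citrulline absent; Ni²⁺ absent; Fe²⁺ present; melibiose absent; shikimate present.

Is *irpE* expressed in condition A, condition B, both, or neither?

both

Condition A:
Glyoxylate is present, so DulW is active.
Citrulline is present, so PurY is inactive.
With repressor DulW bound, *lutJ* is not transcribed.
So LutJ is not produced.
Ni²⁺ is absent, so HaxN is active.
No repressor is bound and HaxN is active, so *lomN* is transcribed.
So LomN is produced and active.
Fe²⁺ is present, so WexC is inactive.
Melibiose is absent, so VorH is inactive.
With no repressor bound, *sibK* is transcribed.
So SibK is produced and active.
Shikimate is present, so YilZ is active.
No repressor is bound and SibK and YilZ are active, so *zorH* is transcribed.
So ZorH is produced and active.
No repressor is bound and LomN and ZorH are active, so *irpE* is transcribed.
→ *irpE* is ON in A.
Condition B:
Glyoxylate is absent, so DulW is inactive.
Citrulline is absent, so PurY is active.
With repressor PurY bound, *lutJ* is not transcribed.
So LutJ is not produced.
Ni²⁺ is absent, so HaxN is active.
No repressor is bound and HaxN is active, so *lomN* is transcribed.
So LomN is produced and active.
Fe²⁺ is present, so WexC is inactive.
Melibiose is absent, so VorH is inactive.
With no repressor bound, *sibK* is transcribed.
So SibK is produced and active.
Shikimate is present, so YilZ is active.
No repressor is bound and SibK and YilZ are active, so *zorH* is transcribed.
So ZorH is produced and active.
No repressor is bound and LomN and ZorH are active, so *irpE* is transcribed.
→ *irpE* is ON in B.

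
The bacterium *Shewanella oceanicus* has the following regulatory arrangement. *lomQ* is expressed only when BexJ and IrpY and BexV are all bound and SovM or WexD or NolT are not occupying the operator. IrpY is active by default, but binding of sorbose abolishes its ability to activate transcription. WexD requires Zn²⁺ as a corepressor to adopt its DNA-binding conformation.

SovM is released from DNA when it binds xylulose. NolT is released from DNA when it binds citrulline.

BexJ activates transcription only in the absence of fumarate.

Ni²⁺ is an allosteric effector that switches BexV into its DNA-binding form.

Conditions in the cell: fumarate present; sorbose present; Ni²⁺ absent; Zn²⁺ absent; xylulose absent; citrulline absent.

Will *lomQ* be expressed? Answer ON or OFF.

OFF

Fumarate is present, so BexJ is inactive.
Xylulose is absent, so SovM is active.
Zn²⁺ is absent, so WexD is inactive.
Citrulline is absent, so NolT is active.
Sorbose is present, so IrpY is inactive.
Ni²⁺ is absent, so BexV is inactive.
With repressor SovM bound, *lomQ* is not transcribed.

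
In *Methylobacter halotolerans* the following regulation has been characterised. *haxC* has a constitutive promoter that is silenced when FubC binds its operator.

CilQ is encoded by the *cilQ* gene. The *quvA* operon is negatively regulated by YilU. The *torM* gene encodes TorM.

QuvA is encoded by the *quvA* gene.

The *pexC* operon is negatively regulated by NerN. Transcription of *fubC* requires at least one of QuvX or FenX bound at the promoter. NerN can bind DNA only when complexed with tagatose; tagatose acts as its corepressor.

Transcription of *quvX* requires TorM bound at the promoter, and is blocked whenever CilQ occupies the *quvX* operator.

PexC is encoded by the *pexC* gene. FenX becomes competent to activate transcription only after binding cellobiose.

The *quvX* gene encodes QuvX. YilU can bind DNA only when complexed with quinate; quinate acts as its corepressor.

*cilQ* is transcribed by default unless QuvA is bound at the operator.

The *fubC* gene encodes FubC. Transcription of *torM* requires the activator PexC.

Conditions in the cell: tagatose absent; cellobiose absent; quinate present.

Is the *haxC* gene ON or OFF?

Quinate is present, so YilU is active.
With repressor YilU bound, *quvA* is not transcribed.
So QuvA is not produced.
With no repressor bound, *cilQ* is transcribed.
So CilQ is produced and active.
Tagatose is absent, so NerN is inactive.
With no repressor bound, *pexC* is transcribed.
So PexC is produced and active.
No repressor is bound and PexC is active, so *torM* is transcribed.
So TorM is produced and active.
With repressor CilQ bound, *quvX* is not transcribed.
So QuvX is not produced.
Cellobiose is absent, so FenX is inactive.
No activator is available at the *fubC* promoter, so *fubC* is not transcribed.
So FubC is not produced.
With no repressor bound, *haxC* is transcribed.

ON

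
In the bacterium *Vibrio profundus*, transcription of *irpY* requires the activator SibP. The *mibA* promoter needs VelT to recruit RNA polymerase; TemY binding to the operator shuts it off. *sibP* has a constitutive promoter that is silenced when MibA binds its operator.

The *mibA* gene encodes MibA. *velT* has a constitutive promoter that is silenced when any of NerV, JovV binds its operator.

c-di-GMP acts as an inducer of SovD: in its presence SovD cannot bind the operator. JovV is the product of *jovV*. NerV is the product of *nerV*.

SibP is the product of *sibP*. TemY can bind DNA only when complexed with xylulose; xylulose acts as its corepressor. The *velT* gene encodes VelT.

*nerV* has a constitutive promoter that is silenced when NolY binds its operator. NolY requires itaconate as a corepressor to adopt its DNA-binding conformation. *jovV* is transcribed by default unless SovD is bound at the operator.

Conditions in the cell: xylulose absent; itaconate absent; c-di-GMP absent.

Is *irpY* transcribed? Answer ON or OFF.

Itaconate is absent, so NolY is inactive.
With no repressor bound, *nerV* is transcribed.
So NerV is produced and active.
c-di-GMP is absent, so SovD is active.
With repressor SovD bound, *jovV* is not transcribed.
So JovV is not produced.
With repressor NerV bound, *velT* is not transcribed.
So VelT is not produced.
Xylulose is absent, so TemY is inactive.
Required activator VelT is absent, so *mibA* is not transcribed.
So MibA is not produced.
With no repressor bound, *sibP* is transcribed.
So SibP is produced and active.
No repressor is bound and SibP is active, so *irpY* is transcribed.

ON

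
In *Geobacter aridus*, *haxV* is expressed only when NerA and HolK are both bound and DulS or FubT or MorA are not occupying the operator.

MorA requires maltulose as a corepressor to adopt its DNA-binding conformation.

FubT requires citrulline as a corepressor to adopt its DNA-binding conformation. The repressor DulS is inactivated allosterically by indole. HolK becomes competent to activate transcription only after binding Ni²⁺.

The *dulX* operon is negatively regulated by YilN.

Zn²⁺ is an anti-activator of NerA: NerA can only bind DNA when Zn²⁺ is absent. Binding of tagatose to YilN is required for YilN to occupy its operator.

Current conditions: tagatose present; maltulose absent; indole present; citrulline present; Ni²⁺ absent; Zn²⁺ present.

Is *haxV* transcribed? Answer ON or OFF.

OFF

Indole is present, so DulS is inactive.
Citrulline is present, so FubT is active.
Maltulose is absent, so MorA is inactive.
Zn²⁺ is present, so NerA is inactive.
Ni²⁺ is absent, so HolK is inactive.
With repressor FubT bound, *haxV* is not transcribed.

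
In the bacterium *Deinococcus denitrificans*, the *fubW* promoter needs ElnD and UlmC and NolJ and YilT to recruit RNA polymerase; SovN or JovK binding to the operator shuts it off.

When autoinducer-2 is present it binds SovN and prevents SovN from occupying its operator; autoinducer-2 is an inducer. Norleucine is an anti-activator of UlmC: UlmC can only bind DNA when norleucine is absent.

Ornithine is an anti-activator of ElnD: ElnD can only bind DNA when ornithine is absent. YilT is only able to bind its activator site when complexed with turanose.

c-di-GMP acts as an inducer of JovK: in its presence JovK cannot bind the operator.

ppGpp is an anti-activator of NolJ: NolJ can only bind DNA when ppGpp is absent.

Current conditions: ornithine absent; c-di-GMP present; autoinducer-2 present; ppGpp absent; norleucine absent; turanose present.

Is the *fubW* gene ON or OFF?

ON

Ornithine is absent, so ElnD is active.
Autoinducer-2 is present, so SovN is inactive.
c-di-GMP is present, so JovK is inactive.
Norleucine is absent, so UlmC is active.
ppGpp is absent, so NolJ is active.
Turanose is present, so YilT is active.
No repressor is bound and ElnD and UlmC and NolJ and YilT are active, so *fubW* is transcribed.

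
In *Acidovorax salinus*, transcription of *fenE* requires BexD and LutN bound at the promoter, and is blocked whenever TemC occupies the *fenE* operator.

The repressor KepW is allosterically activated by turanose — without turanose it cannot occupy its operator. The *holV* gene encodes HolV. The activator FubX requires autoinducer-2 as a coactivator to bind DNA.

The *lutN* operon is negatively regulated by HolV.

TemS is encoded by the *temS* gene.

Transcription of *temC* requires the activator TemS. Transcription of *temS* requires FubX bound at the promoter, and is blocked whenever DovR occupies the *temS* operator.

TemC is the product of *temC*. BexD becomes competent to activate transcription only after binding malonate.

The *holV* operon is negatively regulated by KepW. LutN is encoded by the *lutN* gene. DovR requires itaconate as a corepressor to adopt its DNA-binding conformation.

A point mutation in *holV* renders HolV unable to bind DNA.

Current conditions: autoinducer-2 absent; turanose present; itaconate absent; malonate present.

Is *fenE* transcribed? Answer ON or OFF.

ON

Autoinducer-2 is absent, so FubX is inactive.
Itaconate is absent, so DovR is inactive.
Required activator FubX is absent, so *temS* is not transcribed.
So TemS is not produced.
Required activator TemS is absent, so *temC* is not transcribed.
So TemC is not produced.
Malonate is present, so BexD is active.
HolV is non-functional in this strain, so it has no effect.
With no repressor bound, *lutN* is transcribed.
So LutN is produced and active.
No repressor is bound and BexD and LutN are active, so *fenE* is transcribed.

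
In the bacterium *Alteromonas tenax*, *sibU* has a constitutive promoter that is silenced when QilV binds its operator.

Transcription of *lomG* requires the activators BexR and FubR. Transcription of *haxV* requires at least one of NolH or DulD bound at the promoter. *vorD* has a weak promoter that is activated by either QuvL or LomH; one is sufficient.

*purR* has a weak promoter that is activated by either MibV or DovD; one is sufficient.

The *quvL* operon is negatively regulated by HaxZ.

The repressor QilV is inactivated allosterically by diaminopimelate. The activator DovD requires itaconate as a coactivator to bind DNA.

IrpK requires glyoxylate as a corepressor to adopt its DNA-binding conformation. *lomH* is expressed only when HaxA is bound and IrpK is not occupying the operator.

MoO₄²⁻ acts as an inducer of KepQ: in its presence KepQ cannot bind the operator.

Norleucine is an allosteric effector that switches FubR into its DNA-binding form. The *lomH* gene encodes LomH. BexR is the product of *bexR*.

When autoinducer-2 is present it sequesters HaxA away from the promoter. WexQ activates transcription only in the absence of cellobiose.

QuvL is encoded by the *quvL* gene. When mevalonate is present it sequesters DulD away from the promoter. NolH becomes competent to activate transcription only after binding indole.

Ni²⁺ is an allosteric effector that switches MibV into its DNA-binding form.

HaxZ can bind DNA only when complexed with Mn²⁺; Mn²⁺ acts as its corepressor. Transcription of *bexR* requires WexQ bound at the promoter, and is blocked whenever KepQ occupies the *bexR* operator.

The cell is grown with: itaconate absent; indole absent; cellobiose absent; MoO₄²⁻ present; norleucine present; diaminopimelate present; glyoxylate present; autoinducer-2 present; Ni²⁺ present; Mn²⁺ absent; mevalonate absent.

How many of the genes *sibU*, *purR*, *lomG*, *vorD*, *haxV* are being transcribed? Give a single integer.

5

Diaminopimelate is present, so QilV is inactive.
With no repressor bound, *sibU* is transcribed.
→ *sibU* is ON.
Ni²⁺ is present, so MibV is active.
Itaconate is absent, so DovD is inactive.
Activator MibV is present, so *purR* is transcribed.
→ *purR* is ON.
Cellobiose is absent, so WexQ is active.
MoO₄²⁻ is present, so KepQ is inactive.
No repressor is bound and WexQ is active, so *bexR* is transcribed.
So BexR is produced and active.
Norleucine is present, so FubR is active.
No repressor is bound and BexR and FubR are active, so *lomG* is transcribed.
→ *lomG* is ON.
Mn²⁺ is absent, so HaxZ is inactive.
With no repressor bound, *quvL* is transcribed.
So QuvL is produced and active.
Autoinducer-2 is present, so HaxA is inactive.
Glyoxylate is present, so IrpK is active.
With repressor IrpK bound, *lomH* is not transcribed.
So LomH is not produced.
Activator QuvL is present, so *vorD* is transcribed.
→ *vorD* is ON.
Indole is absent, so NolH is inactive.
Mevalonate is absent, so DulD is active.
Activator DulD is present, so *haxV* is transcribed.
→ *haxV* is ON.
5 of the 5 genes are transcribed.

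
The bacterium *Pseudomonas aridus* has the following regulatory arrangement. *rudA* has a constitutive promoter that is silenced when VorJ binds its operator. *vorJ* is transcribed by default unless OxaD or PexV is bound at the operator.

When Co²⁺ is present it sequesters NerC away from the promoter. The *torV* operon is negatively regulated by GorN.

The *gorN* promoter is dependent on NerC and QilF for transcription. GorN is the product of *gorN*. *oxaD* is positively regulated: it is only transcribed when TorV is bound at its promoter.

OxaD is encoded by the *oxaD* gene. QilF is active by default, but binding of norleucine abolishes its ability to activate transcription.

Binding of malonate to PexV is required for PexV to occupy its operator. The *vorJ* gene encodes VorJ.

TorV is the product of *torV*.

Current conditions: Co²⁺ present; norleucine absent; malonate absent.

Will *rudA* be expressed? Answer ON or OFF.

Co²⁺ is present, so NerC is inactive.
Norleucine is absent, so QilF is active.
Required activator NerC is absent, so *gorN* is not transcribed.
So GorN is not produced.
With no repressor bound, *torV* is transcribed.
So TorV is produced and active.
No repressor is bound and TorV is active, so *oxaD* is transcribed.
So OxaD is produced and active.
Malonate is absent, so PexV is inactive.
With repressor OxaD bound, *vorJ* is not transcribed.
So VorJ is not produced.
With no repressor bound, *rudA* is transcribed.

ON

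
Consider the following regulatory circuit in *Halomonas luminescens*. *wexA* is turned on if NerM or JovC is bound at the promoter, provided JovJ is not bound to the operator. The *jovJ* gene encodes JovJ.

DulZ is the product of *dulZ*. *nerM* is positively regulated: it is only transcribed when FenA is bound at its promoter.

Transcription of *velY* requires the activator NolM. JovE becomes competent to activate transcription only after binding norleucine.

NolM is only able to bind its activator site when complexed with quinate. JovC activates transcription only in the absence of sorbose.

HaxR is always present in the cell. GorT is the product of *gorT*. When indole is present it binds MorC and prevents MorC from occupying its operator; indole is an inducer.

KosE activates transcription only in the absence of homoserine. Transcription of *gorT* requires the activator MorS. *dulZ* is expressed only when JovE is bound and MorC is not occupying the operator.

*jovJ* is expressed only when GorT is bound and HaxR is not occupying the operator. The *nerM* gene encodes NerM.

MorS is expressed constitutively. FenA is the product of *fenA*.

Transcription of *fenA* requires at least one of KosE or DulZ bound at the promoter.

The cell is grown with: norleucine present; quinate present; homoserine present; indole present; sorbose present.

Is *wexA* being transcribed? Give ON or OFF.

Homoserine is present, so KosE is inactive.
Indole is present, so MorC is inactive.
Norleucine is present, so JovE is active.
No repressor is bound and JovE is active, so *dulZ* is transcribed.
So DulZ is produced and active.
Activator DulZ is present, so *fenA* is transcribed.
So FenA is produced and active.
No repressor is bound and FenA is active, so *nerM* is transcribed.
So NerM is produced and active.
Sorbose is present, so JovC is inactive.
HaxR is produced constitutively and is active.
MorS is produced constitutively and is active.
No repressor is bound and MorS is active, so *gorT* is transcribed.
So GorT is produced and active.
With repressor HaxR bound, *jovJ* is not transcribed.
So JovJ is not produced.
Activator NerM is present, so *wexA* is transcribed.

ON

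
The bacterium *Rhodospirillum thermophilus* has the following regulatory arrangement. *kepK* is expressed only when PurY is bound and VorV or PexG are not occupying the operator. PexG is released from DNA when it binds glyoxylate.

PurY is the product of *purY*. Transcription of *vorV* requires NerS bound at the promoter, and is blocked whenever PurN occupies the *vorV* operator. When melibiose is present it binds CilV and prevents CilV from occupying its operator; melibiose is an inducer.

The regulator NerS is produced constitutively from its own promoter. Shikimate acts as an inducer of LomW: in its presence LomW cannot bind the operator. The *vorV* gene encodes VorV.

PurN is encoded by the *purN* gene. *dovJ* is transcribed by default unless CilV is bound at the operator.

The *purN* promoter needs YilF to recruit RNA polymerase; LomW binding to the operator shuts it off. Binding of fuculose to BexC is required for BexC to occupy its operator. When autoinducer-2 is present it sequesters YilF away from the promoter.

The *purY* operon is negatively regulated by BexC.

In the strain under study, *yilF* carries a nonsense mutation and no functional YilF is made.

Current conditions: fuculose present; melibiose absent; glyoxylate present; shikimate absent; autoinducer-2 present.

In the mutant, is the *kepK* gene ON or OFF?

OFF

NerS is produced constitutively and is active.
YilF is non-functional in this strain, so it has no effect.
Shikimate is absent, so LomW is active.
With repressor LomW bound, *purN* is not transcribed.
So PurN is not produced.
No repressor is bound and NerS is active, so *vorV* is transcribed.
So VorV is produced and active.
Fuculose is present, so BexC is active.
With repressor BexC bound, *purY* is not transcribed.
So PurY is not produced.
Glyoxylate is present, so PexG is inactive.
With repressor VorV bound, *kepK* is not transcribed.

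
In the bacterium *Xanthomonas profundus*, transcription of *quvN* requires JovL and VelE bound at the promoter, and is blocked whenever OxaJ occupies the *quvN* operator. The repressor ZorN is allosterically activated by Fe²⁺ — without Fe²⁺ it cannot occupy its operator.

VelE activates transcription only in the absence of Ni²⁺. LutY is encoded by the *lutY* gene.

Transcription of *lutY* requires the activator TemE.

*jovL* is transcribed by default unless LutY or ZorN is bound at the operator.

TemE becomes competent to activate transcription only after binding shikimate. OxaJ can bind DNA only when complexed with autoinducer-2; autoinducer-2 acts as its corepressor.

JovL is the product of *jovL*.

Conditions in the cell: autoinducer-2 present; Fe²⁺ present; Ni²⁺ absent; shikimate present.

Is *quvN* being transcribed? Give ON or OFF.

OFF

Autoinducer-2 is present, so OxaJ is active.
Shikimate is present, so TemE is active.
No repressor is bound and TemE is active, so *lutY* is transcribed.
So LutY is produced and active.
Fe²⁺ is present, so ZorN is active.
With repressor LutY bound, *jovL* is not transcribed.
So JovL is not produced.
Ni²⁺ is absent, so VelE is active.
With repressor OxaJ bound, *quvN* is not transcribed.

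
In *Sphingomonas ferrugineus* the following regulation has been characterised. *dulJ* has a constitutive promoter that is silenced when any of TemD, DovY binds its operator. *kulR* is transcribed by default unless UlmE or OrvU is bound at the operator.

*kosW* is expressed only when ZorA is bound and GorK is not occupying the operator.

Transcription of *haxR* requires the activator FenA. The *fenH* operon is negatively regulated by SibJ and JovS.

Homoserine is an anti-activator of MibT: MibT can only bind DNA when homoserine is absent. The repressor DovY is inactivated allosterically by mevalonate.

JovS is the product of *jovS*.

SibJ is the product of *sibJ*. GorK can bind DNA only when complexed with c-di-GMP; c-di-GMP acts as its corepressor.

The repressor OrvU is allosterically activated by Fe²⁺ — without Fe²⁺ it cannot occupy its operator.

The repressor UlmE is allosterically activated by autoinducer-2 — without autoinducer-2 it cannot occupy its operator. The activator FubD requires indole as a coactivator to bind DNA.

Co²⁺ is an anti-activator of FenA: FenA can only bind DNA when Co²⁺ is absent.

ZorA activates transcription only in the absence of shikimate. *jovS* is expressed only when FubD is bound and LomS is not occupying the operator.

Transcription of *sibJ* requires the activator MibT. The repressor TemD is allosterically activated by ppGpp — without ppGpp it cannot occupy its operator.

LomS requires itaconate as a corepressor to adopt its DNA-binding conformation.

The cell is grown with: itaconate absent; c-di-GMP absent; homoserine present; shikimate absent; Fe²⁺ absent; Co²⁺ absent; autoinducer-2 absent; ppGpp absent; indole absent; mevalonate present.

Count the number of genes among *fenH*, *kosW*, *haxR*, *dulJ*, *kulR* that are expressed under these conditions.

5

Homoserine is present, so MibT is inactive.
Required activator MibT is absent, so *sibJ* is not transcribed.
So SibJ is not produced.
Itaconate is absent, so LomS is inactive.
Indole is absent, so FubD is inactive.
Required activator FubD is absent, so *jovS* is not transcribed.
So JovS is not produced.
With no repressor bound, *fenH* is transcribed.
→ *fenH* is ON.
c-di-GMP is absent, so GorK is inactive.
Shikimate is absent, so ZorA is active.
No repressor is bound and ZorA is active, so *kosW* is transcribed.
→ *kosW* is ON.
Co²⁺ is absent, so FenA is active.
No repressor is bound and FenA is active, so *haxR* is transcribed.
→ *haxR* is ON.
ppGpp is absent, so TemD is inactive.
Mevalonate is present, so DovY is inactive.
With no repressor bound, *dulJ* is transcribed.
→ *dulJ* is ON.
Autoinducer-2 is absent, so UlmE is inactive.
Fe²⁺ is absent, so OrvU is inactive.
With no repressor bound, *kulR* is transcribed.
→ *kulR* is ON.
5 of the 5 genes are transcribed.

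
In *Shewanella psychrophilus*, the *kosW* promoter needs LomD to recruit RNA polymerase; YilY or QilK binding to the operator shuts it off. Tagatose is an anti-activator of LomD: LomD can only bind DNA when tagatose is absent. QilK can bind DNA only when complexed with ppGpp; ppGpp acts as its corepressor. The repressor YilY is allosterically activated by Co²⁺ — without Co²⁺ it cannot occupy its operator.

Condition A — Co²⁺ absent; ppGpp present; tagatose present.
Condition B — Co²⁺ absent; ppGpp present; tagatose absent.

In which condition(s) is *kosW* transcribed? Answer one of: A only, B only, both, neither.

Condition A:
Co²⁺ is absent, so YilY is inactive.
ppGpp is present, so QilK is active.
Tagatose is present, so LomD is inactive.
With repressor QilK bound, *kosW* is not transcribed.
→ *kosW* is OFF in A.
Condition B:
Co²⁺ is absent, so YilY is inactive.
ppGpp is present, so QilK is active.
Tagatose is absent, so LomD is active.
With repressor QilK bound, *kosW* is not transcribed.
→ *kosW* is OFF in B.

neither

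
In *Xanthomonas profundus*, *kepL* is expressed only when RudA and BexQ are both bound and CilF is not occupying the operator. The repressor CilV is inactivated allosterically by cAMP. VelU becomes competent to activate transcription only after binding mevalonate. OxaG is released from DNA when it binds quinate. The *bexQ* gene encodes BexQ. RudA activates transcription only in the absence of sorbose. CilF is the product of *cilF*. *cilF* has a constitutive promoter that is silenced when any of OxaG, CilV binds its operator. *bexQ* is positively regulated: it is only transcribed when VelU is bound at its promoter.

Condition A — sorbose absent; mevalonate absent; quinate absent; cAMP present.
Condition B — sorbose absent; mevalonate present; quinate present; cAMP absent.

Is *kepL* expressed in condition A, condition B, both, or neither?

B only

Condition A:
Sorbose is absent, so RudA is active.
Mevalonate is absent, so VelU is inactive.
Required activator VelU is absent, so *bexQ* is not transcribed.
So BexQ is not produced.
Quinate is absent, so OxaG is active.
cAMP is present, so CilV is inactive.
With repressor OxaG bound, *cilF* is not transcribed.
So CilF is not produced.
Required activator BexQ is absent, so *kepL* is not transcribed.
→ *kepL* is OFF in A.
Condition B:
Sorbose is absent, so RudA is active.
Mevalonate is present, so VelU is active.
No repressor is bound and VelU is active, so *bexQ* is transcribed.
So BexQ is produced and active.
Quinate is present, so OxaG is inactive.
cAMP is absent, so CilV is active.
With repressor CilV bound, *cilF* is not transcribed.
So CilF is not produced.
No repressor is bound and RudA and BexQ are active, so *kepL* is transcribed.
→ *kepL* is ON in B.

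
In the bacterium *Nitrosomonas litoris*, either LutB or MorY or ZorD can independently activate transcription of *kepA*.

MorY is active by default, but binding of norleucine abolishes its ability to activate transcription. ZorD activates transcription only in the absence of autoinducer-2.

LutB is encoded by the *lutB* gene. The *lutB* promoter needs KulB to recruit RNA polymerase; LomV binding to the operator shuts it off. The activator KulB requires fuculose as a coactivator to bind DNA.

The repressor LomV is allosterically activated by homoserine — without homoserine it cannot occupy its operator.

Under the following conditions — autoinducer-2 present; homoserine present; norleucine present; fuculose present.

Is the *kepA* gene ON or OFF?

Fuculose is present, so KulB is active.
Homoserine is present, so LomV is active.
With repressor LomV bound, *lutB* is not transcribed.
So LutB is not produced.
Norleucine is present, so MorY is inactive.
Autoinducer-2 is present, so ZorD is inactive.
No activator is available at the *kepA* promoter, so *kepA* is not transcribed.

OFF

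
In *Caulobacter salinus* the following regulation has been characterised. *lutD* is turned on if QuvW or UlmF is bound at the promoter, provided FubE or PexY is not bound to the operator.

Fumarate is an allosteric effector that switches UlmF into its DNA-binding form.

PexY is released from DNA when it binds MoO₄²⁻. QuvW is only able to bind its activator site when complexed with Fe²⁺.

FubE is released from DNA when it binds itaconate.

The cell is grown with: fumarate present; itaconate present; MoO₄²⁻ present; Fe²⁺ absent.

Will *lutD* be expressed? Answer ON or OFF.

ON

Itaconate is present, so FubE is inactive.
Fe²⁺ is absent, so QuvW is inactive.
Fumarate is present, so UlmF is active.
MoO₄²⁻ is present, so PexY is inactive.
Activator UlmF is present, so *lutD* is transcribed.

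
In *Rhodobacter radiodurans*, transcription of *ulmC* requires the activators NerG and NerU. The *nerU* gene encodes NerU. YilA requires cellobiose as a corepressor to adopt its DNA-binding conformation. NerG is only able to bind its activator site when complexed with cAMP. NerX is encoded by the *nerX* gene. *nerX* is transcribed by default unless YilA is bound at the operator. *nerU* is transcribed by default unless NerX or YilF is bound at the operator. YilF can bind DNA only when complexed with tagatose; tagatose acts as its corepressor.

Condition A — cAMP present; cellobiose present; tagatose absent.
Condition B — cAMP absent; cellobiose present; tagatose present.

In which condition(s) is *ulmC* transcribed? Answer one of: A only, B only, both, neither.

A only

Condition A:
cAMP is present, so NerG is active.
Cellobiose is present, so YilA is active.
With repressor YilA bound, *nerX* is not transcribed.
So NerX is not produced.
Tagatose is absent, so YilF is inactive.
With no repressor bound, *nerU* is transcribed.
So NerU is produced and active.
No repressor is bound and NerG and NerU are active, so *ulmC* is transcribed.
→ *ulmC* is ON in A.
Condition B:
cAMP is absent, so NerG is inactive.
Cellobiose is present, so YilA is active.
With repressor YilA bound, *nerX* is not transcribed.
So NerX is not produced.
Tagatose is present, so YilF is active.
With repressor YilF bound, *nerU* is not transcribed.
So NerU is not produced.
Required activator NerG is absent, so *ulmC* is not transcribed.
→ *ulmC* is OFF in B.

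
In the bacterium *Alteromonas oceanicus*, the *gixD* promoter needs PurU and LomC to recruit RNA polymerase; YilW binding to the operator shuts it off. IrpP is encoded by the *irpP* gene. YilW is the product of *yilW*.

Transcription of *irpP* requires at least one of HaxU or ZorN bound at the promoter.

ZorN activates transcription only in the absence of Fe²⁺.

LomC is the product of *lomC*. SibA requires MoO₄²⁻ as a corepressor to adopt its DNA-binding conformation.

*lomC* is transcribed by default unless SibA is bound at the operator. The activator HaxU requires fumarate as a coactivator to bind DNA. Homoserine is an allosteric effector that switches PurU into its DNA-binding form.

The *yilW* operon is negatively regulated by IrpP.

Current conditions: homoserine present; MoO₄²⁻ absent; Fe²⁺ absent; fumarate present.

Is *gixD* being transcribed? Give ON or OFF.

ON

Homoserine is present, so PurU is active.
MoO₄²⁻ is absent, so SibA is inactive.
With no repressor bound, *lomC* is transcribed.
So LomC is produced and active.
Fumarate is present, so HaxU is active.
Fe²⁺ is absent, so ZorN is active.
Activator HaxU is present, so *irpP* is transcribed.
So IrpP is produced and active.
With repressor IrpP bound, *yilW* is not transcribed.
So YilW is not produced.
No repressor is bound and PurU and LomC are active, so *gixD* is transcribed.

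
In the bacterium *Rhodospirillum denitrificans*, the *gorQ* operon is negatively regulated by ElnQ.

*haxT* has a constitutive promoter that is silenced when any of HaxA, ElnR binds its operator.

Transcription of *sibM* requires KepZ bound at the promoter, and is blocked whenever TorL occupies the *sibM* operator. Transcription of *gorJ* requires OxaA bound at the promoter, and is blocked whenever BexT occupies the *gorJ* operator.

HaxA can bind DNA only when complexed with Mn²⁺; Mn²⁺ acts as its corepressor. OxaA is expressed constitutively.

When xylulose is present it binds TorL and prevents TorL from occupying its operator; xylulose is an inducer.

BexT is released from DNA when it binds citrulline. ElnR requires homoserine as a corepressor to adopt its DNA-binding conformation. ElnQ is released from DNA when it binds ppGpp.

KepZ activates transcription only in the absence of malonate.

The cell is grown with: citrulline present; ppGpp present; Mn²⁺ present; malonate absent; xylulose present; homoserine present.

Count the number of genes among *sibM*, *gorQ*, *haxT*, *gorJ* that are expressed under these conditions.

Xylulose is present, so TorL is inactive.
Malonate is absent, so KepZ is active.
No repressor is bound and KepZ is active, so *sibM* is transcribed.
→ *sibM* is ON.
ppGpp is present, so ElnQ is inactive.
With no repressor bound, *gorQ* is transcribed.
→ *gorQ* is ON.
Mn²⁺ is present, so HaxA is active.
Homoserine is present, so ElnR is active.
With repressor HaxA bound, *haxT* is not transcribed.
→ *haxT* is OFF.
OxaA is produced constitutively and is active.
Citrulline is present, so BexT is inactive.
No repressor is bound and OxaA is active, so *gorJ* is transcribed.
→ *gorJ* is ON.
3 of the 4 genes are transcribed.

3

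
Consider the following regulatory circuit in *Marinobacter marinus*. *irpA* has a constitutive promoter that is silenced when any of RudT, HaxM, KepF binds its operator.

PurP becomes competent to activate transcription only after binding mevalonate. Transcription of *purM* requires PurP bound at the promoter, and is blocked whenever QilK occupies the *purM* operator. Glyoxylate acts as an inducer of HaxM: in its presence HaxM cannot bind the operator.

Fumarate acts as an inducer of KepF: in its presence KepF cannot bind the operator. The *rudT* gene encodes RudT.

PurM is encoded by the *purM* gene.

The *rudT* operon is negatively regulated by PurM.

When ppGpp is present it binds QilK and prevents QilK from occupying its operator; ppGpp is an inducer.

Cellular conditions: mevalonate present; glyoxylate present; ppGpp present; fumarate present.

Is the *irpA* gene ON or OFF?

Mevalonate is present, so PurP is active.
ppGpp is present, so QilK is inactive.
No repressor is bound and PurP is active, so *purM* is transcribed.
So PurM is produced and active.
With repressor PurM bound, *rudT* is not transcribed.
So RudT is not produced.
Glyoxylate is present, so HaxM is inactive.
Fumarate is present, so KepF is inactive.
With no repressor bound, *irpA* is transcribed.

ON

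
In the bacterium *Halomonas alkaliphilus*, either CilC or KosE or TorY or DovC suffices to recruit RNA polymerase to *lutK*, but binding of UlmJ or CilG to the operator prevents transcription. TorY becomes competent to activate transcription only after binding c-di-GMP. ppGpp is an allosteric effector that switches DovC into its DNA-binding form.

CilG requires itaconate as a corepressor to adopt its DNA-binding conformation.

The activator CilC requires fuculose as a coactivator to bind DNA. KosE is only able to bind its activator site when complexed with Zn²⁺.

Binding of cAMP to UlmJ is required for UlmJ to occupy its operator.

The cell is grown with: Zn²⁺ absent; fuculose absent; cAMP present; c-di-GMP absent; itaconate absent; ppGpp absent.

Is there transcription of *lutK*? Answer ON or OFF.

OFF

Fuculose is absent, so CilC is inactive.
Zn²⁺ is absent, so KosE is inactive.
c-di-GMP is absent, so TorY is inactive.
cAMP is present, so UlmJ is active.
Itaconate is absent, so CilG is inactive.
ppGpp is absent, so DovC is inactive.
With repressor UlmJ bound, *lutK* is not transcribed.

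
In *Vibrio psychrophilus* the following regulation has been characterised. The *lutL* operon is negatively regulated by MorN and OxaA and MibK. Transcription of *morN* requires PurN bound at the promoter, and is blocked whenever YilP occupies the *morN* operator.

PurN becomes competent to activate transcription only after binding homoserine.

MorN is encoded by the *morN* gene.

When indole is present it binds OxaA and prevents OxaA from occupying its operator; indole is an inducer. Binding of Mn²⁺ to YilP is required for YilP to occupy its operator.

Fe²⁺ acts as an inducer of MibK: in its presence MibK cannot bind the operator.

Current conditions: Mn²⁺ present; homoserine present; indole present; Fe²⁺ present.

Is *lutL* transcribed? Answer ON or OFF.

Mn²⁺ is present, so YilP is active.
Homoserine is present, so PurN is active.
With repressor YilP bound, *morN* is not transcribed.
So MorN is not produced.
Indole is present, so OxaA is inactive.
Fe²⁺ is present, so MibK is inactive.
With no repressor bound, *lutL* is transcribed.

ON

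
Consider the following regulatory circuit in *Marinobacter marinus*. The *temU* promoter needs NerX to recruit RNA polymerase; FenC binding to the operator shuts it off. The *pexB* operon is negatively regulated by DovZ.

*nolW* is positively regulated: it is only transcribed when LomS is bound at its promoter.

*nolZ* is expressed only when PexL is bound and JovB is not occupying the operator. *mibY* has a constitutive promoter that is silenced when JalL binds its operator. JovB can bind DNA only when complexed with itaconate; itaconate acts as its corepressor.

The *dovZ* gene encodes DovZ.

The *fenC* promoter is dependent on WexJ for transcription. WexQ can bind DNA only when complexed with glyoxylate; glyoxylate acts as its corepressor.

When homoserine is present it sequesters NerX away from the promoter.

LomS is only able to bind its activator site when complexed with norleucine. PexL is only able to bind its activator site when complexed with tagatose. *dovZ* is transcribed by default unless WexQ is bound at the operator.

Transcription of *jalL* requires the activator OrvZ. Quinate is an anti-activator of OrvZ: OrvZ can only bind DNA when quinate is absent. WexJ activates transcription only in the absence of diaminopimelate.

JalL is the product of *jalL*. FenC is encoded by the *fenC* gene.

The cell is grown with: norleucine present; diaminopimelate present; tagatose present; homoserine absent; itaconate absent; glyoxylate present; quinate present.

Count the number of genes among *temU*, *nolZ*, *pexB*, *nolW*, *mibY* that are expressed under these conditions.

Diaminopimelate is present, so WexJ is inactive.
Required activator WexJ is absent, so *fenC* is not transcribed.
So FenC is not produced.
Homoserine is absent, so NerX is active.
No repressor is bound and NerX is active, so *temU* is transcribed.
→ *temU* is ON.
Tagatose is present, so PexL is active.
Itaconate is absent, so JovB is inactive.
No repressor is bound and PexL is active, so *nolZ* is transcribed.
→ *nolZ* is ON.
Glyoxylate is present, so WexQ is active.
With repressor WexQ bound, *dovZ* is not transcribed.
So DovZ is not produced.
With no repressor bound, *pexB* is transcribed.
→ *pexB* is ON.
Norleucine is present, so LomS is active.
No repressor is bound and LomS is active, so *nolW* is transcribed.
→ *nolW* is ON.
Quinate is present, so OrvZ is inactive.
Required activator OrvZ is absent, so *jalL* is not transcribed.
So JalL is not produced.
With no repressor bound, *mibY* is transcribed.
→ *mibY* is ON.
5 of the 5 genes are transcribed.

5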